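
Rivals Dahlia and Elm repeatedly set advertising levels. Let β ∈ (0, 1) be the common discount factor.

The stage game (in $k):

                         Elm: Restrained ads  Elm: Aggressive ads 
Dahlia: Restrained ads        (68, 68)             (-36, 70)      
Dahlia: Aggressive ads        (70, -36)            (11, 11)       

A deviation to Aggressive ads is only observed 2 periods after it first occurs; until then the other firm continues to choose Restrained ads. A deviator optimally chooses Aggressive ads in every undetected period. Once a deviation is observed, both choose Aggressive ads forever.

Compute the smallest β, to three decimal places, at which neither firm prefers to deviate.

0.184

Deviating for the 2 undetected periods gains 70−68 = 2 per period over cooperation, then loses 68−11 = 57 per period forever once punishment starts.
Gain: 2(1 + β + … + β^1); loss: 57·β^2/(1−β).
No profitable deviation ⇔ 2(1−β^2) ≤ 57·β^2, i.e. β^2 ≥ 2/(2+57) = 2/59.
Hence β ≥ (2/59)^(1/2) ≈ 0.184.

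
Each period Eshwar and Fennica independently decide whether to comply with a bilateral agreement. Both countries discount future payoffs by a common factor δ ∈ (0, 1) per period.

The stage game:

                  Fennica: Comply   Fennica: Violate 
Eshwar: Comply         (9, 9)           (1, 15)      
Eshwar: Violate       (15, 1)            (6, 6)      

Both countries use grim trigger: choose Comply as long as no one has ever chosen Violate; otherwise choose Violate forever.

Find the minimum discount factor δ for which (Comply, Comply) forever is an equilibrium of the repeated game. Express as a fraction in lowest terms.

2/3

Under grim trigger the critical discount factor is (T−C)/(T−P) with T = 15, C = 9, P = 6.
δ* = (15−9)/(15−6) = 6/9 = 2/3.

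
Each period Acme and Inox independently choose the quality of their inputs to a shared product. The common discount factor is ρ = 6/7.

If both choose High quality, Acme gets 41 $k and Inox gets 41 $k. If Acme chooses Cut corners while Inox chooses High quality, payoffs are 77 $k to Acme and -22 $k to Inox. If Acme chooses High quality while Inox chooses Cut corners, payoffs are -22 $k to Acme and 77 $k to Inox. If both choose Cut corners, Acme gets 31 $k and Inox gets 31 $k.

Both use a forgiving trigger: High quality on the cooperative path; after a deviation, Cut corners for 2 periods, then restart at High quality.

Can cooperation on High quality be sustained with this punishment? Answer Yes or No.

No

Comparing payoff streams over the 3 periods until play realigns: cooperate → 41(1+ρ+…+ρ^2); deviate → 77 + 31(ρ+…+ρ^2).
Cooperation is sustained iff (41−31)(ρ+…+ρ^2) ≥ 77−41.
ρ+…+ρ^2 = 6/7·(1−(6/7)^2)/(1−6/7) = 1.5918, and (77−41)/(41−31) = 3.6000.
1.5918 < 3.6000, so cooperation is not sustainable.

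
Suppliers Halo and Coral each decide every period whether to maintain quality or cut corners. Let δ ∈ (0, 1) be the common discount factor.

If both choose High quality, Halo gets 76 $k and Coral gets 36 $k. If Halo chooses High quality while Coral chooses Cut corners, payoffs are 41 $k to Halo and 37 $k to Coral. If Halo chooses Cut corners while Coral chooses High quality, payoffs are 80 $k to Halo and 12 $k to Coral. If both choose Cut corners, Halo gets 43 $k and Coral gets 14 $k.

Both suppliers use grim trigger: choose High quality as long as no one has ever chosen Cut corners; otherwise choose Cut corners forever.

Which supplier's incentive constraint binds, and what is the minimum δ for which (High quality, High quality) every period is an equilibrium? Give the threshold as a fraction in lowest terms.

Halo; δ ≥ 4/37

For Halo: deviation gain 80−76 = 4, per-period punishment loss 76−43 = 33. IC gives δ ≥ 4/37.
For Coral: gain 1, loss 22 per period, so δ ≥ 1/23.
The tighter constraint is Halo's, so cooperation needs δ ≥ 4/37.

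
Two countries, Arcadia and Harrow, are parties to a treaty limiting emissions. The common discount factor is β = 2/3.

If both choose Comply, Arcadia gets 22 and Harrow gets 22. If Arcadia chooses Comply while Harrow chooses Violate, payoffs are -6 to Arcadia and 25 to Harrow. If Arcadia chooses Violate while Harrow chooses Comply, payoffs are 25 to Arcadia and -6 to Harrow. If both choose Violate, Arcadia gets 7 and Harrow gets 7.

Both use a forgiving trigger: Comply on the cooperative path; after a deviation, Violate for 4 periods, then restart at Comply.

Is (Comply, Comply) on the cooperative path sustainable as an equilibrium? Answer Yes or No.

IC: β+…+β^4 ≥ (25−22)/(22−7) = 1/5.
At β = 2/3: partial sum = 1.6049 ≥ 0.2000. Cooperation sustainable.

Yes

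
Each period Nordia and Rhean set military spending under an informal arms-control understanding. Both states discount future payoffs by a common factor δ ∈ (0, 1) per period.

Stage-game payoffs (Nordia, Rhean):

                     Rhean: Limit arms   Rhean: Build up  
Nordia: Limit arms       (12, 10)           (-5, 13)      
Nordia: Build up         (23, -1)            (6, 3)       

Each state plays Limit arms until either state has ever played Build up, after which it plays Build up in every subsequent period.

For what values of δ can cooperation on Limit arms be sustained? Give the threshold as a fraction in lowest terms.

Nordia: cooperation gives 12 each period; deviation gives 23 once then 6 forever.
  12/(1−δ) ≥ 23 + 6δ/(1−δ) ⇒ δ ≥ 11/17.
Rhean: cooperation gives 10 each period; deviation gives 13 once then 3 forever.
  δ ≥ 3/10.
Both must hold, so the binding constraint is Nordia's: δ ≥ 11/17.

11/17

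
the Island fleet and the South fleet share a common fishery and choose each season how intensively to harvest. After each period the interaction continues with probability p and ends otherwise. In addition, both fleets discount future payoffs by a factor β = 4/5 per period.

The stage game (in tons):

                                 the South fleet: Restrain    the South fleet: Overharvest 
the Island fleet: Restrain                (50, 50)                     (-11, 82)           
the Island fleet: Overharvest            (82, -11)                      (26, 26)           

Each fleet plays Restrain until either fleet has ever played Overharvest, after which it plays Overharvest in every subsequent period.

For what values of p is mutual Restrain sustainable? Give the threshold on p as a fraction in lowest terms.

5/7

With continuation probability p and discount β, the effective per-period discount factor is βp.
Grim-trigger IC: βp ≥ (82−50)/(82−26) = 4/7.
So p ≥ (4/7)/(4/5) = 5/7.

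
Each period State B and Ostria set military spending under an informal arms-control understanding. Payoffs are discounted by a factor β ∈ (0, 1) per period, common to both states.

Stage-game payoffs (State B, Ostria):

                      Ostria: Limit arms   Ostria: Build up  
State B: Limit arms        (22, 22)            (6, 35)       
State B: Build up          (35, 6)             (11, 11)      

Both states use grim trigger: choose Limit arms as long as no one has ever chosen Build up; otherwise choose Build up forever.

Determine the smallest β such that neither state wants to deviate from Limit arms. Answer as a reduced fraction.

One-period gain from deviating is 35 − 22 = 13. The loss is 22 − 11 = 11 in every subsequent period, with present value 11·β/(1−β).
Deviation is unprofitable when 11·β/(1−β) ≥ 13, i.e. β/(1−β) ≥ 13/11.
Equivalently β ≥ 13/(13+11) = 13/24.

13/24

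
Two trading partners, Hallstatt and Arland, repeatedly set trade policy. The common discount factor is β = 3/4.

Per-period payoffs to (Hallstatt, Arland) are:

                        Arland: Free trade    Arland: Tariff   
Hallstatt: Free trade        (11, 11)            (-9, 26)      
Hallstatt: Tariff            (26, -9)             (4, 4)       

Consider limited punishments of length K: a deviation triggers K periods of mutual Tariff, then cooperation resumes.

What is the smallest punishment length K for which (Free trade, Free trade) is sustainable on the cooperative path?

No profitable deviation requires (11−4)(β+…+β^K) ≥ 26−11, i.e. β+…+β^K ≥ 15/7 ≈ 2.1429.
With β = 3/4, the partial sums are K=1: 0.7500, K=2: 1.3125, K=3: 1.7344, K=4: 2.0508, K=5: 2.2881.
K = 5 is the first length at which the sum reaches 2.1429.

5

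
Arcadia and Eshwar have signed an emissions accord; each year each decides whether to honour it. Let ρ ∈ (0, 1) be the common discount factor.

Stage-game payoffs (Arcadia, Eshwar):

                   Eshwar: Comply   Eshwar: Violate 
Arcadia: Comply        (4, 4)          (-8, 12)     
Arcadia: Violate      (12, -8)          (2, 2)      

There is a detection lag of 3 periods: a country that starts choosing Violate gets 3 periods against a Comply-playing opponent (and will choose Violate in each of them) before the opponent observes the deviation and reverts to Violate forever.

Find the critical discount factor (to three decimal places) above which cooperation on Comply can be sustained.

0.928

The best deviation is to choose Violate for all 3 undetected periods, earning 12 each, then 2 forever once detected.
Deviation value: 12(1−ρ^3)/(1−ρ) + 2ρ^3/(1−ρ); cooperation value: 4/(1−ρ).
IC: 4 ≥ 12(1−ρ^3) + 2ρ^3 = 12 − 10ρ^3.
So ρ^3 ≥ 8/10 = 4/5, giving ρ ≥ (4/5)^(1/3) ≈ 0.928.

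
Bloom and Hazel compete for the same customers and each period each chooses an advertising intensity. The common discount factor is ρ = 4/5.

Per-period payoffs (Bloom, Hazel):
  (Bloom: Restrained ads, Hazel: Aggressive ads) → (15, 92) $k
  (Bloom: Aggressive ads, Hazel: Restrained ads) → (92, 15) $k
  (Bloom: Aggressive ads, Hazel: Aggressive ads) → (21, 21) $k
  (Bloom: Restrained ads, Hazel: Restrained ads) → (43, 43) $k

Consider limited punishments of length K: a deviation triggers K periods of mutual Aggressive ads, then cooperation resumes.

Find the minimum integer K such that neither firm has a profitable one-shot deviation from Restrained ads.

Need Σ_{k=1}^{K} ρ^k ≥ (92−43)/(43−21) = 2.2273 at ρ = 4/5.
At K = 3 the sum is 1.9520 < 2.2273; at K = 4 it is 2.3616 ≥ 2.2273.
So the minimum punishment length is K = 4.

4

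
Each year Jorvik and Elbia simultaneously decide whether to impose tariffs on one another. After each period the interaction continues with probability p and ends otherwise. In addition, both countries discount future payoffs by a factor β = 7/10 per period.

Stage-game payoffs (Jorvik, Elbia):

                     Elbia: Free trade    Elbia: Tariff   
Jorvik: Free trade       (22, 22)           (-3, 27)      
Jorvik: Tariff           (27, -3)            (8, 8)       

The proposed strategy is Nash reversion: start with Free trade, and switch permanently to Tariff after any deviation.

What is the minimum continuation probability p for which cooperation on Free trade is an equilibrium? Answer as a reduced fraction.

Expected continuation weight on next period's payoff is β·p = 7/10·p, which plays the role of the discount factor.
Cooperation requires 7/10·p ≥ (27−22)/(27−8) = 5/19, hence p ≥ 50/133.

50/133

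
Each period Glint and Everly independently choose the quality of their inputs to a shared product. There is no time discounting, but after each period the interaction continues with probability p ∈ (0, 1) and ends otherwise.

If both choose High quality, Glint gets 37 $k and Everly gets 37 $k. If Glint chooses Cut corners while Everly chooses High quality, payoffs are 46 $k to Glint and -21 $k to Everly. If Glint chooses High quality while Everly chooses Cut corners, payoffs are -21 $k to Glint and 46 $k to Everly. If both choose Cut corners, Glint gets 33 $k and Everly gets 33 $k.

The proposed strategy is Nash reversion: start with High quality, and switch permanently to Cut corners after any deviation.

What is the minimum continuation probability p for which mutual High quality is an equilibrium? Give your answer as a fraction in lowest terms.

9/13

With no time discounting, the continuation probability p plays the role of the discount factor.
Grim-trigger IC: 37/(1−p) ≥ 46 + 33p/(1−p) ⇒ p ≥ (46−37)/(46−33) = 9/13.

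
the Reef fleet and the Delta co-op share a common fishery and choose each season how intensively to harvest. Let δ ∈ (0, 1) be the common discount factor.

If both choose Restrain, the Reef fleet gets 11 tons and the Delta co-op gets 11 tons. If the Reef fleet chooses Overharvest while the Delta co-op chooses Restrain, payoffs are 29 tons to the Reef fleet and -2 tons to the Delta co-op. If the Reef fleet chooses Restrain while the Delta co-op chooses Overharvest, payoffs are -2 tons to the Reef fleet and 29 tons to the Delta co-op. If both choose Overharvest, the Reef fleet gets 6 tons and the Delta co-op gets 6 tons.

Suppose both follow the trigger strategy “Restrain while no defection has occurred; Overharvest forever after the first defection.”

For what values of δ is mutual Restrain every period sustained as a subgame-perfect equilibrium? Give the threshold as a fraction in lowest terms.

Under grim trigger the critical discount factor is (T−C)/(T−P) with T = 29, C = 11, P = 6.
δ* = (29−11)/(29−6) = 18/23.

18/23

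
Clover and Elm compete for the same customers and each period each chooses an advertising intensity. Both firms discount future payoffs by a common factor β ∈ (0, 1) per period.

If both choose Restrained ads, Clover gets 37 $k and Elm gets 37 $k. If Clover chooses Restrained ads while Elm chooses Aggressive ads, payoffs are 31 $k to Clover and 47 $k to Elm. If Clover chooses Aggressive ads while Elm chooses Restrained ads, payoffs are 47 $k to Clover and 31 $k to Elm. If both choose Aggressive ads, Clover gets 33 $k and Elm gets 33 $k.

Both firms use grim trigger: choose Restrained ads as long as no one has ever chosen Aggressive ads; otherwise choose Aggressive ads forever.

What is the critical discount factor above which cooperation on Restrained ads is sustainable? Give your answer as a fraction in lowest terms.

Under grim trigger the critical discount factor is (T−C)/(T−P) with T = 47, C = 37, P = 33.
β* = (47−37)/(47−33) = 10/14 = 5/7.

5/7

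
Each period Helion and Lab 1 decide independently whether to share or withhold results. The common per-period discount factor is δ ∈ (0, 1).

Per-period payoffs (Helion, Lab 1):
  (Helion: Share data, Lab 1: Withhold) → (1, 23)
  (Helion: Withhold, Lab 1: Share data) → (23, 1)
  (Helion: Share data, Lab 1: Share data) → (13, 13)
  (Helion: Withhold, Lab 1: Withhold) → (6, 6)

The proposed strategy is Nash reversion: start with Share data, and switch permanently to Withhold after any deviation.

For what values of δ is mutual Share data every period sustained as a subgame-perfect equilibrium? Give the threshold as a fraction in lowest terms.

One-period gain from deviating is 23 − 13 = 10. The loss is 13 − 6 = 7 in every subsequent period, with present value 7·δ/(1−δ).
Deviation is unprofitable when 7·δ/(1−δ) ≥ 10, i.e. δ/(1−δ) ≥ 10/7.
Equivalently δ ≥ 10/(10+7) = 10/17.

10/17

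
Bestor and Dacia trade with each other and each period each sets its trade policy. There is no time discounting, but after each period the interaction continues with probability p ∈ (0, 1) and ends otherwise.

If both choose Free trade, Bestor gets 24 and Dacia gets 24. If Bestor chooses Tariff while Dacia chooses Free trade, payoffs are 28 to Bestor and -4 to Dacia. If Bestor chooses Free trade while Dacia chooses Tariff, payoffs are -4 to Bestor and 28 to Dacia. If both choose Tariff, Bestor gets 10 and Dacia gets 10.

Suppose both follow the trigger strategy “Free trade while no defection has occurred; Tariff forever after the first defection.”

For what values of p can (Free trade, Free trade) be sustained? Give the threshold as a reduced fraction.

2/9

With no time discounting, the continuation probability p plays the role of the discount factor.
Grim-trigger IC: 24/(1−p) ≥ 28 + 10p/(1−p) ⇒ p ≥ (28−24)/(28−10) = 2/9.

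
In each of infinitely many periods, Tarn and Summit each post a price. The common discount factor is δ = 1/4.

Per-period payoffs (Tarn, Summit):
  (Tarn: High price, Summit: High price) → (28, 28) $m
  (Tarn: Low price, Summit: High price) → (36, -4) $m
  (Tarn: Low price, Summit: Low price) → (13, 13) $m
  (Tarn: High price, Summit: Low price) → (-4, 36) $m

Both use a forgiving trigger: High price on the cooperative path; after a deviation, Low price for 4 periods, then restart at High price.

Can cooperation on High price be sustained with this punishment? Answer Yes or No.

Comparing payoff streams over the 5 periods until play realigns: cooperate → 28(1+δ+…+δ^4); deviate → 36 + 13(δ+…+δ^4).
Cooperation is sustained iff (28−13)(δ+…+δ^4) ≥ 36−28.
δ+…+δ^4 = 1/4·(1−(1/4)^4)/(1−1/4) = 0.3320, and (36−28)/(28−13) = 0.5333.
0.3320 < 0.5333, so cooperation is not sustainable.

No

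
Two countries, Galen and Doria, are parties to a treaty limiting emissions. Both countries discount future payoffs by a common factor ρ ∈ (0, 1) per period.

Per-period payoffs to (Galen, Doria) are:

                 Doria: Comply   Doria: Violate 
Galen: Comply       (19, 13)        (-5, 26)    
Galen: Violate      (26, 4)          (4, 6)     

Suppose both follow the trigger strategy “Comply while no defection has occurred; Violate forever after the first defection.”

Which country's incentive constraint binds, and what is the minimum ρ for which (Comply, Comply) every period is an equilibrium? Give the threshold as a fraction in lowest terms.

For Galen: deviation gain 26−19 = 7, per-period punishment loss 19−4 = 15. IC gives ρ ≥ 7/22.
For Doria: gain 13, loss 7 per period, so ρ ≥ 13/20.
The tighter constraint is Doria's, so cooperation needs ρ ≥ 13/20.

Doria; ρ ≥ 13/20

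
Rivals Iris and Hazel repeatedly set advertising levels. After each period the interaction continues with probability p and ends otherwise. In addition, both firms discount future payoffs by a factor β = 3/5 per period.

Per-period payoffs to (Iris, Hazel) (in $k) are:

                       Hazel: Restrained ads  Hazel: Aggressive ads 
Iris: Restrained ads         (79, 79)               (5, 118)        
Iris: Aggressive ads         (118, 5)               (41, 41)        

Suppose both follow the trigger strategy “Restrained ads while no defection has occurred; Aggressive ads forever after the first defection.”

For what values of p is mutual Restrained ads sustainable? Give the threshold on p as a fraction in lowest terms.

With continuation probability p and discount β, the effective per-period discount factor is βp.
Grim-trigger IC: βp ≥ (118−79)/(118−41) = 39/77.
So p ≥ (39/77)/(3/5) = 65/77.

65/77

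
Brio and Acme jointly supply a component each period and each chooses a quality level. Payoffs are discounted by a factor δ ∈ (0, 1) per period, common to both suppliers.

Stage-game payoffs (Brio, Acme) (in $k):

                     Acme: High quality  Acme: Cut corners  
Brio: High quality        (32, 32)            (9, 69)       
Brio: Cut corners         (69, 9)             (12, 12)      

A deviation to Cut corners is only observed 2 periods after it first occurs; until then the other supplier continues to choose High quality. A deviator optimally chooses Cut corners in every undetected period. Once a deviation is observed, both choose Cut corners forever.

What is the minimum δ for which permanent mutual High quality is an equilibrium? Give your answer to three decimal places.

A deviator earns 69 for 2 periods, then 12 forever; cooperating earns 32 forever. Multiplying the IC by (1−δ):
32 ≥ 69(1−δ^2) + 12δ^2, so 57·δ^2 ≥ 37 and δ^2 ≥ 37/57.
δ ≥ (37/57)^(1/2) ≈ 0.806.

0.806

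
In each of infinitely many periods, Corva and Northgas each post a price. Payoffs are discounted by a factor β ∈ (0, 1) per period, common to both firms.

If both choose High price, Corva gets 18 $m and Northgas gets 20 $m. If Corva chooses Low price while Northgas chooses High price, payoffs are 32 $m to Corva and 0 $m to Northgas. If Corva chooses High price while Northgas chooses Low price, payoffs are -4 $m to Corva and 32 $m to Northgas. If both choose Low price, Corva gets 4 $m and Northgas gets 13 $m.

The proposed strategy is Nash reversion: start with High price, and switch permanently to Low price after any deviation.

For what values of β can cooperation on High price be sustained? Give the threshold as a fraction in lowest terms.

12/19

For Corva: deviation gain 32−18 = 14, per-period punishment loss 18−4 = 14. IC gives β ≥ 14/28 = 1/2.
For Northgas: gain 12, loss 7 per period, so β ≥ 12/19.
The tighter constraint is Northgas's, so cooperation needs β ≥ 12/19.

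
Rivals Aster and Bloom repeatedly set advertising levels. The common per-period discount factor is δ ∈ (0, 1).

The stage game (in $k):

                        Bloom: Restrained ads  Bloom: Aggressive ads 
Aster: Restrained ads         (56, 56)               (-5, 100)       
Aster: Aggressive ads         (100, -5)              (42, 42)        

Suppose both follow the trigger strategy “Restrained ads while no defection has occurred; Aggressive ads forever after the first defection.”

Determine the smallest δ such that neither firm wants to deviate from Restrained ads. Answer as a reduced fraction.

22/29

One-period gain from deviating is 100 − 56 = 44. The loss is 56 − 42 = 14 in every subsequent period, with present value 14·δ/(1−δ).
Deviation is unprofitable when 14·δ/(1−δ) ≥ 44, i.e. δ/(1−δ) ≥ 22/7.
Equivalently δ ≥ 44/(44+14) = 22/29.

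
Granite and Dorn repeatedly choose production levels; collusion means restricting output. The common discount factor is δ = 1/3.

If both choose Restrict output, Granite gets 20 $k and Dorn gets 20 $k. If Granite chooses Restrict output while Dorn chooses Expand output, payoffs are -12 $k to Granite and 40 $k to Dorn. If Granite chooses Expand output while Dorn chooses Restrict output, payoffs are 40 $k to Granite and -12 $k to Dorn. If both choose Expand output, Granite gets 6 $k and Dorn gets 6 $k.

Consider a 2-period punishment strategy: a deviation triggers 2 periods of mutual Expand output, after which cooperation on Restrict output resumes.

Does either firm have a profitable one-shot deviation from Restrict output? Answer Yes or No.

Yes

A one-shot deviation gives 40 now, then 6 for 2 periods, then back to 20.
Gain from deviating: (40−20) today; loss: (20−6) in each of the next 2 periods.
No-deviation condition: (20−6)(δ+…+δ^2) ≥ 40−20, i.e. δ+…+δ^2 ≥ 10/7.
At δ = 1/3: δ+…+δ^2 = 0.4444 < 1.4286.
So cooperation is not sustainable.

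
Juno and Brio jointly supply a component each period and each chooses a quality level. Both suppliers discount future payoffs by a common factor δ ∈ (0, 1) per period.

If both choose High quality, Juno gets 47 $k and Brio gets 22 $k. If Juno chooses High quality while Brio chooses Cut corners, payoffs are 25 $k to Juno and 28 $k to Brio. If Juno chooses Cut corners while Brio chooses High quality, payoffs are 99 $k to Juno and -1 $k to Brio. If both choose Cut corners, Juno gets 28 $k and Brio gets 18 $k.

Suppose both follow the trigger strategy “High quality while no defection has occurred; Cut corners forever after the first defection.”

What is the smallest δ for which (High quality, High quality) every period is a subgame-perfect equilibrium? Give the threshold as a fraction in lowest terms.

For Juno: deviation gain 99−47 = 52, per-period punishment loss 47−28 = 19. IC gives δ ≥ 52/71.
For Brio: gain 6, loss 4 per period, so δ ≥ 6/10 = 3/5.
The tighter constraint is Juno's, so cooperation needs δ ≥ 52/71.

52/71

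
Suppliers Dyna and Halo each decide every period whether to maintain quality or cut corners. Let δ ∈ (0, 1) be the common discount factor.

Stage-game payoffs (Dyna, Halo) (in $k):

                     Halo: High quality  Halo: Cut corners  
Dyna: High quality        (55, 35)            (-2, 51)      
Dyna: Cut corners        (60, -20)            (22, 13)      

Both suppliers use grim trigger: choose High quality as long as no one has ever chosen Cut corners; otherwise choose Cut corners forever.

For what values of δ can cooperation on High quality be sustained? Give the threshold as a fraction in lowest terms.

8/19

Dyna: cooperation gives 55 each period; deviation gives 60 once then 22 forever.
  55/(1−δ) ≥ 60 + 22δ/(1−δ) ⇒ δ ≥ 5/38.
Halo: cooperation gives 35 each period; deviation gives 51 once then 13 forever.
  δ ≥ 16/38 = 8/19.
Both must hold, so the binding constraint is Halo's: δ ≥ 8/19.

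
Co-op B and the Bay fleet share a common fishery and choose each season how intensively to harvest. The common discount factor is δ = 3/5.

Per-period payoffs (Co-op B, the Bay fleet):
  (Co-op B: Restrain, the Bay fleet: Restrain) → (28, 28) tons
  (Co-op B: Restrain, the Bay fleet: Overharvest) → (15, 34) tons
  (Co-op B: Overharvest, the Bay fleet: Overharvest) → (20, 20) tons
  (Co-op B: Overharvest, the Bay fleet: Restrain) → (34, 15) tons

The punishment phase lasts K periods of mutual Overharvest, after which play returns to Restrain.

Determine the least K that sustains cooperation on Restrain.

2

No profitable deviation requires (28−20)(δ+…+δ^K) ≥ 34−28, i.e. δ+…+δ^K ≥ 3/4 ≈ 0.7500.
With δ = 3/5, the partial sums are K=1: 0.6000, K=2: 0.9600.
K = 2 is the first length at which the sum reaches 0.7500.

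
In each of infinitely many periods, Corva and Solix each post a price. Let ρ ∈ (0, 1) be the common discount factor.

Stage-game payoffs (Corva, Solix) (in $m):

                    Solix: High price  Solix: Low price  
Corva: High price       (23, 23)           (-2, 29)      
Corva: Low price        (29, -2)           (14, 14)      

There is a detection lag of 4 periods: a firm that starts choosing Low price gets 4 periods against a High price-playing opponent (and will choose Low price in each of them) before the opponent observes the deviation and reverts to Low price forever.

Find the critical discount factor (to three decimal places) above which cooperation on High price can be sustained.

The best deviation is to choose Low price for all 4 undetected periods, earning 29 each, then 14 forever once detected.
Deviation value: 29(1−ρ^4)/(1−ρ) + 14ρ^4/(1−ρ); cooperation value: 23/(1−ρ).
IC: 23 ≥ 29(1−ρ^4) + 14ρ^4 = 29 − 15ρ^4.
So ρ^4 ≥ 6/15 = 2/5, giving ρ ≥ (2/5)^(1/4) ≈ 0.795.

0.795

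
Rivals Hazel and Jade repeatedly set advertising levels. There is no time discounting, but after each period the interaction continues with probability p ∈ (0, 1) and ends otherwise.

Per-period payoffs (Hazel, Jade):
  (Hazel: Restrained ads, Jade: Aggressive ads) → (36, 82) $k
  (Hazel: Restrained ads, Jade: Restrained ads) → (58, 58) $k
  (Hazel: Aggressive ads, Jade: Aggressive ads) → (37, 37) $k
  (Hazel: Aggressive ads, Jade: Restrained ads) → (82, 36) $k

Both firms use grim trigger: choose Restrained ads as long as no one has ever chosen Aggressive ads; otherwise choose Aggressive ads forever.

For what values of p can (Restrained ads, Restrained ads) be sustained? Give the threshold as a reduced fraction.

8/15

Expected cooperation value is 58 + p·58 + p²·58 + … = 58/(1−p); deviation gives 82 + p·37/(1−p).
58 ≥ 82(1−p) + 37p ⇒ 45p ≥ 24 ⇒ p ≥ 24/45 = 8/15.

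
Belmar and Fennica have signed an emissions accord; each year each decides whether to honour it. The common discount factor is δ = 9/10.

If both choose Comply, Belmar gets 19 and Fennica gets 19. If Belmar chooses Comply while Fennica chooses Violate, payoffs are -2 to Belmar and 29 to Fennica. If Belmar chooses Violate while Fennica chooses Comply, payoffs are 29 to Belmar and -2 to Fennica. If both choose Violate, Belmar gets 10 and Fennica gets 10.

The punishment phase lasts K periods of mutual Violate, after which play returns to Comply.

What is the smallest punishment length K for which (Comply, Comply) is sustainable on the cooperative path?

No profitable deviation requires (19−10)(δ+…+δ^K) ≥ 29−19, i.e. δ+…+δ^K ≥ 10/9 ≈ 1.1111.
With δ = 9/10, the partial sums are K=1: 0.9000, K=2: 1.7100.
K = 2 is the first length at which the sum reaches 1.1111.

2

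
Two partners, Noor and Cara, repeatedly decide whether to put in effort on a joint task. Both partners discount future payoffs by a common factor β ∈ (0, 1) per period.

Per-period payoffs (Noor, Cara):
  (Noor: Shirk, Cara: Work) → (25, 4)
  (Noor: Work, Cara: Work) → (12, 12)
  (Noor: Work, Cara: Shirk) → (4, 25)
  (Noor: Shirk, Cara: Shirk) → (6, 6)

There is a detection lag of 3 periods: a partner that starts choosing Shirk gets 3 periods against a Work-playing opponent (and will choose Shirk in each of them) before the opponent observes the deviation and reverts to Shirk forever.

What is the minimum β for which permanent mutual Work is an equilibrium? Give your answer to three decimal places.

A deviator earns 25 for 3 periods, then 6 forever; cooperating earns 12 forever. Multiplying the IC by (1−β):
12 ≥ 25(1−β^3) + 6β^3, so 19·β^3 ≥ 13 and β^3 ≥ 13/19.
β ≥ (13/19)^(1/3) ≈ 0.881.

0.881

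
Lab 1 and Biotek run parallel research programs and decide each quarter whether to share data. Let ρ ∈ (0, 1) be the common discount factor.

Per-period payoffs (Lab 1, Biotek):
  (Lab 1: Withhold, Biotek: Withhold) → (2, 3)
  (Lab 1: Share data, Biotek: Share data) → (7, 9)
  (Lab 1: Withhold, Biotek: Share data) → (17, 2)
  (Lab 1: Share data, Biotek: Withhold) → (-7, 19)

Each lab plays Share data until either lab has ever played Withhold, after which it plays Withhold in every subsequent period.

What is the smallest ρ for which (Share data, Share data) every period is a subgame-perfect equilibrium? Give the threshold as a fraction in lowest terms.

2/3

For Lab 1: deviation gain 17−7 = 10, per-period punishment loss 7−2 = 5. IC gives ρ ≥ 10/15 = 2/3.
For Biotek: gain 10, loss 6 per period, so ρ ≥ 10/16 = 5/8.
The tighter constraint is Lab 1's, so cooperation needs ρ ≥ 2/3.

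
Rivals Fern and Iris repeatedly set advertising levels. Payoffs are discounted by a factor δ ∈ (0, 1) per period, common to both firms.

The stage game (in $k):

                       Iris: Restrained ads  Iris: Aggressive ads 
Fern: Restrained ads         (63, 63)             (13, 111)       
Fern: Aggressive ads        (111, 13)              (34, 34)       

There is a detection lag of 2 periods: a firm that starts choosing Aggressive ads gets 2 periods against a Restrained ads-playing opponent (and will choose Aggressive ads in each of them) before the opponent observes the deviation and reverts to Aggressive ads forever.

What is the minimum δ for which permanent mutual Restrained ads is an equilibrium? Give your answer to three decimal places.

0.790

Deviating for the 2 undetected periods gains 111−63 = 48 per period over cooperation, then loses 63−34 = 29 per period forever once punishment starts.
Gain: 48(1 + δ + … + δ^1); loss: 29·δ^2/(1−δ).
No profitable deviation ⇔ 48(1−δ^2) ≤ 29·δ^2, i.e. δ^2 ≥ 48/(48+29) = 48/77.
Hence δ ≥ (48/77)^(1/2) ≈ 0.790.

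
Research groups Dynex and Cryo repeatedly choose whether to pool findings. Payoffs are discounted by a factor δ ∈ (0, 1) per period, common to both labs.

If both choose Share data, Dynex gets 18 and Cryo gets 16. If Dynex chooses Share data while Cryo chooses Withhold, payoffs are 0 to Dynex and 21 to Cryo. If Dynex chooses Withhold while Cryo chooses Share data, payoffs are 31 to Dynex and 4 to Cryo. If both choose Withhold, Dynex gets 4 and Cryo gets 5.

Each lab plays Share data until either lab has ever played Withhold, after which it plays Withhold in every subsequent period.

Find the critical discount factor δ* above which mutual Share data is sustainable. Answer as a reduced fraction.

Dynex's threshold: (31−18)/(31−4) = 13/27.
Cryo's threshold: (21−16)/(21−5) = 5/16.
13/27 > 5/16, so Dynex binds and δ* = 13/27.

13/27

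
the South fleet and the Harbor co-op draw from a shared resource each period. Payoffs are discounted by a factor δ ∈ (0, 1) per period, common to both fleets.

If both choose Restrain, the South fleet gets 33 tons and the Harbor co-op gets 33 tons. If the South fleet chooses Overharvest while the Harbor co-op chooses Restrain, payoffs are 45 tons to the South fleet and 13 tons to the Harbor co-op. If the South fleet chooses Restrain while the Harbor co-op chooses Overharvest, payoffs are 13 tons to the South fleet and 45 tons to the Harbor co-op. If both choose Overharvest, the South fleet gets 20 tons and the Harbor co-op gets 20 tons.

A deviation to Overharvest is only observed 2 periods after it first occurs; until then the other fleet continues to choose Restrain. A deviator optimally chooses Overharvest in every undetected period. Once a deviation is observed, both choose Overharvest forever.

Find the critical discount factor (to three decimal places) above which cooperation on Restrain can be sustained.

0.693

Deviating for the 2 undetected periods gains 45−33 = 12 per period over cooperation, then loses 33−20 = 13 per period forever once punishment starts.
Gain: 12(1 + δ + … + δ^1); loss: 13·δ^2/(1−δ).
No profitable deviation ⇔ 12(1−δ^2) ≤ 13·δ^2, i.e. δ^2 ≥ 12/(12+13) = 12/25.
Hence δ ≥ (12/25)^(1/2) ≈ 0.693.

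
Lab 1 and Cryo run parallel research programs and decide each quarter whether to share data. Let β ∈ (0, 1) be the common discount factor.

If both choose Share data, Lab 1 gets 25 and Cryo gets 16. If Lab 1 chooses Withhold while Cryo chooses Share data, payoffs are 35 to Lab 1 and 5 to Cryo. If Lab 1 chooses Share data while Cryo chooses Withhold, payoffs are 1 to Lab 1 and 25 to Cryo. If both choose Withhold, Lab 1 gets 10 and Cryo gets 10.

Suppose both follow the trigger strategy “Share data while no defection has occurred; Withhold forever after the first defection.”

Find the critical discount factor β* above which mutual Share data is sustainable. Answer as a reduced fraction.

For Lab 1: deviation gain 35−25 = 10, per-period punishment loss 25−10 = 15. IC gives β ≥ 10/25 = 2/5.
For Cryo: gain 9, loss 6 per period, so β ≥ 9/15 = 3/5.
The tighter constraint is Cryo's, so cooperation needs β ≥ 3/5.

3/5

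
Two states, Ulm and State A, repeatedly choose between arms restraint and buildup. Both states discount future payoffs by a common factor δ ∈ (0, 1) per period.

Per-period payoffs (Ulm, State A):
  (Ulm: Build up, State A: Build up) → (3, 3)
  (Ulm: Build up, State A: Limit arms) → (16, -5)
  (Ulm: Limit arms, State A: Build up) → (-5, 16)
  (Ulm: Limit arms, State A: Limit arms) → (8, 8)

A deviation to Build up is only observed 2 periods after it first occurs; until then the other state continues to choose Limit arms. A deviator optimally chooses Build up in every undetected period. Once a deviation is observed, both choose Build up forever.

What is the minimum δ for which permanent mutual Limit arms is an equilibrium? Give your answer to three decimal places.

0.784

A deviator earns 16 for 2 periods, then 3 forever; cooperating earns 8 forever. Multiplying the IC by (1−δ):
8 ≥ 16(1−δ^2) + 3δ^2, so 13·δ^2 ≥ 8 and δ^2 ≥ 8/13.
δ ≥ (8/13)^(1/2) ≈ 0.784.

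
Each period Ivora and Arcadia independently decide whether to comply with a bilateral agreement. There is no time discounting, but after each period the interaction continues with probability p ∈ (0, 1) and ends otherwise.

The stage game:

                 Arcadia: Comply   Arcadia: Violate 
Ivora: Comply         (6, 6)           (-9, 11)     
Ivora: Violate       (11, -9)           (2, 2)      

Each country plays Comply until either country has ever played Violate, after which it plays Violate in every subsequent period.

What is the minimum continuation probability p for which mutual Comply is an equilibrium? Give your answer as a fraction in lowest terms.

Expected cooperation value is 6 + p·6 + p²·6 + … = 6/(1−p); deviation gives 11 + p·2/(1−p).
6 ≥ 11(1−p) + 2p ⇒ 9p ≥ 5 ⇒ p ≥ 5/9.

5/9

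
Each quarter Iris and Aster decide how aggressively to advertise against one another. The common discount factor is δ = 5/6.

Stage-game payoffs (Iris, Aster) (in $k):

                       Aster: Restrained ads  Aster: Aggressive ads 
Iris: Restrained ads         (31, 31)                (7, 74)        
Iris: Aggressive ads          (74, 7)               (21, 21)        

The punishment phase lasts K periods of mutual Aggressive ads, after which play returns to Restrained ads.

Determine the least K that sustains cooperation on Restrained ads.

IC: δ(1−δ^K)/(1−δ) ≥ (74−31)/(31−21) = 43/10.
With δ = 5/6: need 1 − δ^K ≥ 43/10·(1−5/6)/(5/6), i.e. δ^K ≤ 0.1400.
Since (5/6)^10 = 0.1615 and (5/6)^11 = 0.1346, the smallest such K is 11.

11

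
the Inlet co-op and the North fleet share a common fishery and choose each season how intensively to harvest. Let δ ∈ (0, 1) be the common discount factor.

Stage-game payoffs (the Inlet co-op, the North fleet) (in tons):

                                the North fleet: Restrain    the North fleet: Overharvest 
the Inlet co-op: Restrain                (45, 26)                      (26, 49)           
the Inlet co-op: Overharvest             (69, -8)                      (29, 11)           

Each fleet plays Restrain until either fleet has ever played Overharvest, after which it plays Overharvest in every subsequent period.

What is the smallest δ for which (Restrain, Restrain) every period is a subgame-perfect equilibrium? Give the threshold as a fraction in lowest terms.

23/38

the Inlet co-op's threshold: (69−45)/(69−29) = 3/5.
the North fleet's threshold: (49−26)/(49−11) = 23/38.
3/5 < 23/38, so the North fleet binds and δ* = 23/38.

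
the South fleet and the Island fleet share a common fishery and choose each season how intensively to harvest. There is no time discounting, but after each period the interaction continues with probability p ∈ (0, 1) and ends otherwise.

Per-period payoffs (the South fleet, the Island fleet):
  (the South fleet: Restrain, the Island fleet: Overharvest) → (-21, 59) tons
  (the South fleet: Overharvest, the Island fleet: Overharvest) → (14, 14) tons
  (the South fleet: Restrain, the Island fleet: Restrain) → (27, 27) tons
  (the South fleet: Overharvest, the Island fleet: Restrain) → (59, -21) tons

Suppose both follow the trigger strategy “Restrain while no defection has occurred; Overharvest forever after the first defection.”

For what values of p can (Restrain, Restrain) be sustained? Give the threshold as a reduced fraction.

32/45

With no time discounting, the continuation probability p plays the role of the discount factor.
Grim-trigger IC: 27/(1−p) ≥ 59 + 14p/(1−p) ⇒ p ≥ (59−27)/(59−14) = 32/45.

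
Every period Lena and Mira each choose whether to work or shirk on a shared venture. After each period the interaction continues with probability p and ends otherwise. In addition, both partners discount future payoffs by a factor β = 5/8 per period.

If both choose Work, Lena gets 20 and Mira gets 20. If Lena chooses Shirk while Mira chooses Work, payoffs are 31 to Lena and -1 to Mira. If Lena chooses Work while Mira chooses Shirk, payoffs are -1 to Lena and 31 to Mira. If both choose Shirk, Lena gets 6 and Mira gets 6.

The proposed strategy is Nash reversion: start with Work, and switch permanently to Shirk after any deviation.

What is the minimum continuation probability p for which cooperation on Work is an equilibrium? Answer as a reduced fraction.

88/125

With continuation probability p and discount β, the effective per-period discount factor is βp.
Grim-trigger IC: βp ≥ (31−20)/(31−6) = 11/25.
So p ≥ (11/25)/(5/8) = 88/125.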